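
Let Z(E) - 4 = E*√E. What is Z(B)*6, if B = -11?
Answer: 24 - 66*I*√11 ≈ 24.0 - 218.9*I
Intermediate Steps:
Z(E) = 4 + E^(3/2) (Z(E) = 4 + E*√E = 4 + E^(3/2))
Z(B)*6 = (4 + (-11)^(3/2))*6 = (4 - 11*I*√11)*6 = 24 - 66*I*√11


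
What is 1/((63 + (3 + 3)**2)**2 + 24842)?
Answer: 1/34643 ≈ 2.8866e-5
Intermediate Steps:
1/((63 + (3 + 3)**2)**2 + 24842) = 1/((63 + 6**2)**2 + 24842) = 1/((63 + 36)**2 + 24842) = 1/(99**2 + 24842) = 1/(9801 + 24842) = 1/34643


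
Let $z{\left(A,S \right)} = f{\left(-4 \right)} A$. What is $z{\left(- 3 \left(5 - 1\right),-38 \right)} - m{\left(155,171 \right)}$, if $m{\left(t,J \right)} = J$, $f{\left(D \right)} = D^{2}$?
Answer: $-363$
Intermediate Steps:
$z{\left(A,S \right)} = 16 A$ ($z{\left(A,S \right)} = \left(-4\right)^{2} A = 16 A$)
$z{\left(- 3 \left(5 - 1\right),-38 \right)} - m{\left(155,171 \right)} = 16 \left(- 3 \left(5 - 1\right)\right) - 171 = 16 \left(\left(-3\right) 4\right) - 171 = 16 \left(-12\right) - 171 = -192 - 171 = -363$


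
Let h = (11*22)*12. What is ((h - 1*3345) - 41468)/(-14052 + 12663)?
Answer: 41909/1389 ≈ 30.172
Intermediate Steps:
h = 2904 (h = 242*12 = 2904)
((h - 1*3345) - 41468)/(-14052 + 12663) = ((2904 - 1*3345) - 41468)/(-14052 + 12663) = ((2904 - 3345) - 41468)/(-1389) = (-441 - 41468)*(-1/1389) = -41909*(-1/1389) = 41909/1389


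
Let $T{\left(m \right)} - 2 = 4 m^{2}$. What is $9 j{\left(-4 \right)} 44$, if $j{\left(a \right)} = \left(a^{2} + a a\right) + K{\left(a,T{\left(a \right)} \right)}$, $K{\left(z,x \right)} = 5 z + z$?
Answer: $3168$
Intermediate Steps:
$T{\left(m \right)} = 2 + 4 m^{2}$
$K{\left(z,x \right)} = 6 z$
$j{\left(a \right)} = 2 a^{2} + 6 a$ ($j{\left(a \right)} = \left(a^{2} + a a\right) + 6 a = \left(a^{2} + a^{2}\right) + 6 a = 2 a^{2} + 6 a$)
$9 j{\left(-4 \right)} 44 = 9 \cdot 2 \left(-4\right) \left(3 - 4\right) 44 = 9 \cdot 2 \left(-4\right) \left(-1\right) 44 = 9 \cdot 8 \cdot 44 = 72 \cdot 44 = 3168$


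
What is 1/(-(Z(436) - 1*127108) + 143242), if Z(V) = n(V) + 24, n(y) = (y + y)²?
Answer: -1/490058 ≈ -2.0406e-6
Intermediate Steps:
n(y) = 4*y² (n(y) = (2*y)² = 4*y²)
Z(V) = 24 + 4*V² (Z(V) = 4*V² + 24 = 24 + 4*V²)
1/(-(Z(436) - 1*127108) + 143242) = 1/(-((24 + 4*436²) - 1*127108) + 143242) = 1/(-((24 + 4*190096) - 127108) + 143242) = 1/(-((24 + 760384) - 127108) + 143242) = 1/(-(760408 - 127108) + 143242) = 1/(-1*633300 + 143242) = 1/(-633300 + 143242) = 1/(-490058) = -1/490058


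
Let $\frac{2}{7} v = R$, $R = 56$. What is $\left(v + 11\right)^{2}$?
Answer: $42849$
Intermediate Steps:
$v = 196$ ($v = \frac{7}{2} \cdot 56 = 196$)
$\left(v + 11\right)^{2} = \left(196 + 11\right)^{2} = 207^{2} = 42849$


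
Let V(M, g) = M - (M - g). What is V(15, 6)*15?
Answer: 90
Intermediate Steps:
V(M, g) = g (V(M, g) = M + (g - M) = g)
V(15, 6)*15 = 6*15 = 90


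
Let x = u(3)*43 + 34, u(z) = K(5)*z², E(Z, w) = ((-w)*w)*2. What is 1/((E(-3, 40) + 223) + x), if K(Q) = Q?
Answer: -1/1008 ≈ -0.00099206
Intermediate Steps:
E(Z, w) = -2*w² (E(Z, w) = -w²*2 = -2*w²)
u(z) = 5*z²
x = 1969 (x = (5*3²)*43 + 34 = (5*9)*43 + 34 = 45*43 + 34 = 1935 + 34 = 1969)
1/((E(-3, 40) + 223) + x) = 1/((-2*40² + 223) + 1969) = 1/((-2*1600 + 223) + 1969) = 1/((-3200 + 223) + 1969) = 1/(-2977 + 1969) = 1/(-1008) = -1/1008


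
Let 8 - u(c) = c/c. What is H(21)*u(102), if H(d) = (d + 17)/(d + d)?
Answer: 19/3 ≈ 6.3333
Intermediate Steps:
H(d) = (17 + d)/(2*d) (H(d) = (17 + d)/((2*d)) = (17 + d)*(1/(2*d)) = (17 + d)/(2*d))
u(c) = 7 (u(c) = 8 - c/c = 8 - 1*1 = 8 - 1 = 7)
H(21)*u(102) = ((1/2)*(17 + 21)/21)*7 = ((1/2)*(1/21)*38)*7 = (19/21)*7 = 19/3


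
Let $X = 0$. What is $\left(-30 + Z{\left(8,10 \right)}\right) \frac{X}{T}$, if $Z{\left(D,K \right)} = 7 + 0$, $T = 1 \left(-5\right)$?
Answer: $0$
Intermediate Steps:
$T = -5$
$Z{\left(D,K \right)} = 7$
$\left(-30 + Z{\left(8,10 \right)}\right) \frac{X}{T} = \left(-30 + 7\right) \frac{0}{-5} = - 23 \cdot 0 \left(- \frac{1}{5}\right) = \left(-23\right) 0 = 0$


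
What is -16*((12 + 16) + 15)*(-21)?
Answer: 14448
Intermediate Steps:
-16*((12 + 16) + 15)*(-21) = -16*(28 + 15)*(-21) = -16*43*(-21) = -688*(-21) = 14448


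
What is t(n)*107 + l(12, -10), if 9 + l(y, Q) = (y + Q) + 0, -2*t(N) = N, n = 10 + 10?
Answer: -1077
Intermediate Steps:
n = 20
t(N) = -N/2
l(y, Q) = -9 + Q + y (l(y, Q) = -9 + ((y + Q) + 0) = -9 + ((Q + y) + 0) = -9 + (Q + y) = -9 + Q + y)
t(n)*107 + l(12, -10) = -½*20*107 + (-9 - 10 + 12) = -10*107 - 7 = -1070 - 7 = -1077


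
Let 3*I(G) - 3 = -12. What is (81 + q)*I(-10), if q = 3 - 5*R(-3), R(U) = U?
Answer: -297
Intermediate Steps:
I(G) = -3 (I(G) = 1 + (⅓)*(-12) = 1 - 4 = -3)
q = 18 (q = 3 - 5*(-3) = 3 + 15 = 18)
(81 + q)*I(-10) = (81 + 18)*(-3) = 99*(-3) = -297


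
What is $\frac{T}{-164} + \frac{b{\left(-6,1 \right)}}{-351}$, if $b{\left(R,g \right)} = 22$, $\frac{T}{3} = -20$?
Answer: $\frac{4363}{14391} \approx 0.30318$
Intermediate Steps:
$T = -60$ ($T = 3 \left(-20\right) = -60$)
$\frac{T}{-164} + \frac{b{\left(-6,1 \right)}}{-351} = - \frac{60}{-164} + \frac{22}{-351} = \left(-60\right) \left(- \frac{1}{164}\right) + 22 \left(- \frac{1}{351}\right) = \frac{15}{41} - \frac{22}{351} = \frac{4363}{14391}$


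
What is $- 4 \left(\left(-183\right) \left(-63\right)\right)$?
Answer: $-46116$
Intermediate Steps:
$- 4 \left(\left(-183\right) \left(-63\right)\right) = \left(-4\right) 11529 = -46116$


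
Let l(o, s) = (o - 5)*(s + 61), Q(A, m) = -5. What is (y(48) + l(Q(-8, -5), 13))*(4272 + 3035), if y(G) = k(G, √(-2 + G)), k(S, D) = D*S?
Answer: -5407180 + 350736*√46 ≈ -3.0284e+6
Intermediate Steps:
y(G) = G*√(-2 + G) (y(G) = √(-2 + G)*G = G*√(-2 + G))
l(o, s) = (-5 + o)*(61 + s)
(y(48) + l(Q(-8, -5), 13))*(4272 + 3035) = (48*√(-2 + 48) + (-305 - 5*13 + 61*(-5) - 5*13))*(4272 + 3035) = (48*√46 + (-305 - 65 - 305 - 65))*7307 = (48*√46 - 740)*7307 = (-740 + 48*√46)*7307 = -5407180 + 350736*√46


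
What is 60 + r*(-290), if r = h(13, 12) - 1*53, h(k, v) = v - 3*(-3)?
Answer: 9340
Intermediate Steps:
h(k, v) = 9 + v (h(k, v) = v + 9 = 9 + v)
r = -32 (r = (9 + 12) - 1*53 = 21 - 53 = -32)
60 + r*(-290) = 60 - 32*(-290) = 60 + 9280 = 9340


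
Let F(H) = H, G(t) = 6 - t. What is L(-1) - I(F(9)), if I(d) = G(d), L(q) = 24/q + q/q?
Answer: -20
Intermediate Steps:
L(q) = 1 + 24/q (L(q) = 24/q + 1 = 1 + 24/q)
I(d) = 6 - d
L(-1) - I(F(9)) = (24 - 1)/(-1) - (6 - 1*9) = -1*23 - (6 - 9) = -23 - 1*(-3) = -23 + 3 = -20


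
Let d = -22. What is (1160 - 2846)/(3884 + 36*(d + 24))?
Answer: -843/1978 ≈ -0.42619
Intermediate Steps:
(1160 - 2846)/(3884 + 36*(d + 24)) = (1160 - 2846)/(3884 + 36*(-22 + 24)) = -1686/(3884 + 36*2) = -1686/(3884 + 72) = -1686/3956 = -1686*1/3956 = -843/1978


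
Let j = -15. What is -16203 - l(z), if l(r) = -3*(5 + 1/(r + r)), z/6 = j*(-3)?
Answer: -2913839/180 ≈ -16188.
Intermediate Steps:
z = 270 (z = 6*(-15*(-3)) = 6*45 = 270)
l(r) = -15 - 3/(2*r) (l(r) = -3*(5 + 1/(2*r)) = -15 - 3/(2*r))
-16203 - l(z) = -16203 - (-15 - 3/2/270) = -16203 - (-15 - 3/2*1/270) = -16203 - (-15 - 1/180) = -16203 - 1*(-2701/180) = -16203 + 2701/180 = -2913839/180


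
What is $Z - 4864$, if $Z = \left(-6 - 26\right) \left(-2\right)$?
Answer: $-4800$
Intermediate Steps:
$Z = 64$ ($Z = \left(-32\right) \left(-2\right) = 64$)
$Z - 4864 = 64 - 4864 = -4800$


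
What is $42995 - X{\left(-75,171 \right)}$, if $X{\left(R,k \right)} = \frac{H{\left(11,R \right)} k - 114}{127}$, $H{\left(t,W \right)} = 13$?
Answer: $\frac{5458256}{127} \approx 42978.0$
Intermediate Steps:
$X{\left(R,k \right)} = - \frac{114}{127} + \frac{13 k}{127}$ ($X{\left(R,k \right)} = \frac{13 k - 114}{127} = \left(-114 + 13 k\right) \frac{1}{127} = - \frac{114}{127} + \frac{13 k}{127}$)
$42995 - X{\left(-75,171 \right)} = 42995 - \left(- \frac{114}{127} + \frac{13}{127} \cdot 171\right) = 42995 - \left(- \frac{114}{127} + \frac{2223}{127}\right) = 42995 - \frac{2109}{127} = \frac{5458256}{127}$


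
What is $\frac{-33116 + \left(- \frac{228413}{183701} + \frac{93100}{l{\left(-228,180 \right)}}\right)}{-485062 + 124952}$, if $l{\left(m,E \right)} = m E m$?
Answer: $\frac{6513228827137}{70823513587680} \approx 0.091964$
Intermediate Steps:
$l{\left(m,E \right)} = E m^{2}$ ($l{\left(m,E \right)} = E m m = E m^{2}$)
$\frac{-33116 + \left(- \frac{228413}{183701} + \frac{93100}{l{\left(-228,180 \right)}}\right)}{-485062 + 124952} = \frac{-33116 + \left(- \frac{228413}{183701} + \frac{93100}{180 \left(-228\right)^{2}}\right)}{-485062 + 124952} = \frac{-33116 + \left(\left(-228413\right) \frac{1}{183701} + \frac{93100}{180 \cdot 51984}\right)}{-360110} = \left(-33116 - \left(\frac{9931}{7987} - \frac{93100}{9357120}\right)\right) \left(- \frac{1}{360110}\right) = \left(-33116 + \left(- \frac{9931}{7987} + 93100 \cdot \frac{1}{9357120}\right)\right) \left(- \frac{1}{360110}\right) = \left(-33116 + \left(- \frac{9931}{7987} + \frac{245}{24624}\right)\right) \left(- \frac{1}{360110}\right) = \left(-33116 - \frac{242584129}{196671888}\right) \left(- \frac{1}{360110}\right) = \left(- \frac{6513228827137}{196671888}\right) \left(- \frac{1}{360110}\right) = \frac{6513228827137}{70823513587680}$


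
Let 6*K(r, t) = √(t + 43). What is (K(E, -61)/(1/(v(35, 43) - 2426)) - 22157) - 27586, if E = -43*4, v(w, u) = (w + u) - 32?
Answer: -49743 - 1190*I*√2 ≈ -49743.0 - 1682.9*I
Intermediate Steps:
v(w, u) = -32 + u + w (v(w, u) = (u + w) - 32 = -32 + u + w)
E = -172
K(r, t) = √(43 + t)/6 (K(r, t) = √(t + 43)/6 = √(43 + t)/6)
(K(E, -61)/(1/(v(35, 43) - 2426)) - 22157) - 27586 = ((√(43 - 61)/6)/(1/((-32 + 43 + 35) - 2426)) - 22157) - 27586 = ((√(-18)/6)/(1/(46 - 2426)) - 22157) - 27586 = (((3*I*√2)/6)/(1/(-2380)) - 22157) - 27586 = ((I*√2/2)/(-1/2380) - 22157) - 27586 = ((I*√2/2)*(-2380) - 22157) - 27586 = (-1190*I*√2 - 22157) - 27586 = (-22157 - 1190*I*√2) - 27586 = -49743 - 1190*I*√2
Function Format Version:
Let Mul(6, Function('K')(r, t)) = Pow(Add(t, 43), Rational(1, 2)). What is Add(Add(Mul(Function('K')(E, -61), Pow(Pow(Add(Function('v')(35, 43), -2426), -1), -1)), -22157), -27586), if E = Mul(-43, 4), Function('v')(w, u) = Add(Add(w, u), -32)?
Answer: Add(-49743, Mul(-1190, I, Pow(2, Rational(1, 2)))) ≈ Add(-49743., Mul(-1682.9, I))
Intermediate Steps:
Function('v')(w, u) = Add(-32, u, w) (Function('v')(w, u) = Add(Add(u, w), -32) = Add(-32, u, w))
E = -172
Function('K')(r, t) = Mul(Rational(1, 6), Pow(Add(43, t), Rational(1, 2))) (Function('K')(r, t) = Mul(Rational(1, 6), Pow(Add(t, 43), Rational(1, 2))) = Mul(Rational(1, 6), Pow(Add(43, t), Rational(1, 2))))
Add(Add(Mul(Function('K')(E, -61), Pow(Pow(Add(Function('v')(35, 43), -2426), -1), -1)), -22157), -27586) = Add(Add(Mul(Mul(Rational(1, 6), Pow(Add(43, -61), Rational(1, 2))), Pow(Pow(Add(Add(-32, 43, 35), -2426), -1), -1)), -22157), -27586) = Add(Add(Mul(Mul(Rational(1, 6), Pow(-18, Rational(1, 2))), Pow(Pow(Add(46, -2426), -1), -1)), -22157), -27586) = Add(Add(Mul(Mul(Rational(1, 6), Mul(3, I, Pow(2, Rational(1, 2)))), Pow(Pow(-2380, -1), -1)), -22157), -27586) = Add(Add(Mul(Mul(Rational(1, 2), I, Pow(2, Rational(1, 2))), Pow(Rational(-1, 2380), -1)), -22157), -27586) = Add(Add(Mul(Mul(Rational(1, 2), I, Pow(2, Rational(1, 2))), -2380), -22157), -27586) = Add(Add(Mul(-1190, I, Pow(2, Rational(1, 2))), -22157), -27586) = Add(Add(-22157, Mul(-1190, I, Pow(2, Rational(1, 2)))), -27586) = Add(-49743, Mul(-1190, I, Pow(2, Rational(1, 2))))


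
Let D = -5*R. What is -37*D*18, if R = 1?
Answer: 3330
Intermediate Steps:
D = -5 (D = -5*1 = -5)
-37*D*18 = -37*(-5)*18 = 185*18 = 3330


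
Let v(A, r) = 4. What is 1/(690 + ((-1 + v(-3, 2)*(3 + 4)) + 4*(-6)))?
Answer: 1/693 ≈ 0.0014430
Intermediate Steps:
1/(690 + ((-1 + v(-3, 2)*(3 + 4)) + 4*(-6))) = 1/(690 + ((-1 + 4*(3 + 4)) + 4*(-6))) = 1/(690 + ((-1 + 4*7) - 24)) = 1/(690 + ((-1 + 28) - 24)) = 1/(690 + (27 - 24)) = 1/(690 + 3) = 1/693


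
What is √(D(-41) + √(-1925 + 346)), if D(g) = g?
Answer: √(-41 + I*√1579) ≈ 2.8369 + 7.0034*I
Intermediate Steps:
√(D(-41) + √(-1925 + 346)) = √(-41 + √(-1925 + 346)) = √(-41 + √(-1579)) = √(-41 + I*√1579)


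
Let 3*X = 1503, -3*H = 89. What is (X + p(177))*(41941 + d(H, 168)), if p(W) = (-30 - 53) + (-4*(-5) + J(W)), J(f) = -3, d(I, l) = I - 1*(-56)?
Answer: 18255790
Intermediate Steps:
H = -89/3 (H = -⅓*89 = -89/3 ≈ -29.667)
X = 501 (X = (⅓)*1503 = 501)
d(I, l) = 56 + I (d(I, l) = I + 56 = 56 + I)
p(W) = -66 (p(W) = (-30 - 53) + (-4*(-5) - 3) = -83 + (20 - 3) = -83 + 17 = -66)
(X + p(177))*(41941 + d(H, 168)) = (501 - 66)*(41941 + (56 - 89/3)) = 435*(41941 + 79/3) = 435*(125902/3) = 18255790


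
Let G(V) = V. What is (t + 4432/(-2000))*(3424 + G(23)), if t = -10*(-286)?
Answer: 1231347681/125 ≈ 9.8508e+6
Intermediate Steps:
t = 2860
(t + 4432/(-2000))*(3424 + G(23)) = (2860 + 4432/(-2000))*(3424 + 23) = (2860 + 4432*(-1/2000))*3447 = (2860 - 277/125)*3447 = (357223/125)*3447 = 1231347681/125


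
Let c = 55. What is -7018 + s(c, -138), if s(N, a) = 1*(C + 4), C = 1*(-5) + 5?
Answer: -7014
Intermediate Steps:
C = 0 (C = -5 + 5 = 0)
s(N, a) = 4 (s(N, a) = 1*(0 + 4) = 1*4 = 4)
-7018 + s(c, -138) = -7018 + 4 = -7014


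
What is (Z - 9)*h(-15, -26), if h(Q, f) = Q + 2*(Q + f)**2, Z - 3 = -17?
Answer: -76981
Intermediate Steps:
Z = -14 (Z = 3 - 17 = -14)
(Z - 9)*h(-15, -26) = (-14 - 9)*(-15 + 2*(-15 - 26)**2) = -23*(-15 + 2*(-41)**2) = -23*(-15 + 2*1681) = -23*(-15 + 3362) = -23*3347 = -76981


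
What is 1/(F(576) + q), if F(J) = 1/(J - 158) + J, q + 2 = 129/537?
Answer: 74822/42965981 ≈ 0.0017414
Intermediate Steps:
q = -315/179 (q = -2 + 129/537 = -2 + 129*(1/537) = -2 + 43/179 = -315/179 ≈ -1.7598)
F(J) = J + 1/(-158 + J) (F(J) = 1/(-158 + J) + J = J + 1/(-158 + J))
1/(F(576) + q) = 1/((1 + 576**2 - 158*576)/(-158 + 576) - 315/179) = 1/((1 + 331776 - 91008)/418 - 315/179) = 1/((1/418)*240769 - 315/179) = 1/(240769/418 - 315/179) = 1/(42965981/74822) = 74822/42965981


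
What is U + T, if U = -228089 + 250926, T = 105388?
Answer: 128225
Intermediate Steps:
U = 22837
U + T = 22837 + 105388 = 128225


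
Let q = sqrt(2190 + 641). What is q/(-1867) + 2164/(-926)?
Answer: -1082/463 - sqrt(2831)/1867 ≈ -2.3654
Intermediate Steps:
q = sqrt(2831) ≈ 53.207
q/(-1867) + 2164/(-926) = sqrt(2831)/(-1867) + 2164/(-926) = sqrt(2831)*(-1/1867) + 2164*(-1/926) = -sqrt(2831)/1867 - 1082/463 = -1082/463 - sqrt(2831)/1867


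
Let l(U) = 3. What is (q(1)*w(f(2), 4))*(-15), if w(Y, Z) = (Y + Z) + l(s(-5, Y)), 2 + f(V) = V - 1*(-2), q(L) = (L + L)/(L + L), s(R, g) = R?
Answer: -135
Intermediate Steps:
q(L) = 1 (q(L) = (2*L)/((2*L)) = (2*L)*(1/(2*L)) = 1)
f(V) = V (f(V) = -2 + (V - 1*(-2)) = -2 + (V + 2) = -2 + (2 + V) = V)
w(Y, Z) = 3 + Y + Z (w(Y, Z) = (Y + Z) + 3 = 3 + Y + Z)
(q(1)*w(f(2), 4))*(-15) = (1*(3 + 2 + 4))*(-15) = (1*9)*(-15) = 9*(-15) = -135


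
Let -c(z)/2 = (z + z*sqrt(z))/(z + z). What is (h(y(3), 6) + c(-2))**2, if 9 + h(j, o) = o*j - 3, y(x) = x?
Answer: (5 - I*sqrt(2))**2 ≈ 23.0 - 14.142*I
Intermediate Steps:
h(j, o) = -12 + j*o (h(j, o) = -9 + (o*j - 3) = -9 + (j*o - 3) = -9 + (-3 + j*o) = -12 + j*o)
c(z) = -(z + z**(3/2))/z (c(z) = -2*(z + z*sqrt(z))/(z + z) = -2*(z + z**(3/2))/(2*z) = -2*(z + z**(3/2))*1/(2*z) = -(z + z**(3/2))/z)
(h(y(3), 6) + c(-2))**2 = ((-12 + 3*6) + (-1 - sqrt(-2)))**2 = ((-12 + 18) + (-1 - I*sqrt(2)))**2 = (6 + (-1 - I*sqrt(2)))**2 = (5 - I*sqrt(2))**2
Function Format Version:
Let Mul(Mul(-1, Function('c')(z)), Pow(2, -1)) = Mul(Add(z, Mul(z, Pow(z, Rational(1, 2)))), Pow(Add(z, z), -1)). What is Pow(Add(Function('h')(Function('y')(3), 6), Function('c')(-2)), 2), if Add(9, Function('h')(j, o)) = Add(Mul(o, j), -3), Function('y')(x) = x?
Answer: Pow(Add(5, Mul(-1, I, Pow(2, Rational(1, 2)))), 2) ≈ Add(23.000, Mul(-14.142, I))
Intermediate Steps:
Function('h')(j, o) = Add(-12, Mul(j, o)) (Function('h')(j, o) = Add(-9, Add(Mul(o, j), -3)) = Add(-9, Add(Mul(j, o), -3)) = Add(-9, Add(-3, Mul(j, o))) = Add(-12, Mul(j, o)))
Function('c')(z) = Mul(-1, Pow(z, -1), Add(z, Pow(z, Rational(3, 2)))) (Function('c')(z) = Mul(-2, Mul(Add(z, Mul(z, Pow(z, Rational(1, 2)))), Pow(Add(z, z), -1))) = Mul(-2, Mul(Add(z, Pow(z, Rational(3, 2))), Pow(Mul(2, z), -1))) = Mul(-2, Mul(Add(z, Pow(z, Rational(3, 2))), Mul(Rational(1, 2), Pow(z, -1)))) = Mul(-2, Mul(Rational(1, 2), Pow(z, -1), Add(z, Pow(z, Rational(3, 2))))) = Mul(-1, Pow(z, -1), Add(z, Pow(z, Rational(3, 2)))))
Pow(Add(Function('h')(Function('y')(3), 6), Function('c')(-2)), 2) = Pow(Add(Add(-12, Mul(3, 6)), Add(-1, Mul(-1, Pow(-2, Rational(1, 2))))), 2) = Pow(Add(Add(-12, 18), Add(-1, Mul(-1, Mul(I, Pow(2, Rational(1, 2)))))), 2) = Pow(Add(6, Add(-1, Mul(-1, I, Pow(2, Rational(1, 2))))), 2) = Pow(Add(5, Mul(-1, I, Pow(2, Rational(1, 2)))), 2)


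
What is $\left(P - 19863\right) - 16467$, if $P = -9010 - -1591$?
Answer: $-43749$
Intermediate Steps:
$P = -7419$ ($P = -9010 + 1591 = -7419$)
$\left(P - 19863\right) - 16467 = \left(-7419 - 19863\right) - 16467 = -27282 - 16467 = -43749$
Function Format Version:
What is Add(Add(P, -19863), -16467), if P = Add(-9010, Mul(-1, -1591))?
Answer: -43749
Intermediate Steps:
P = -7419 (P = Add(-9010, 1591) = -7419)
Add(Add(P, -19863), -16467) = Add(Add(-7419, -19863), -16467) = Add(-27282, -16467) = -43749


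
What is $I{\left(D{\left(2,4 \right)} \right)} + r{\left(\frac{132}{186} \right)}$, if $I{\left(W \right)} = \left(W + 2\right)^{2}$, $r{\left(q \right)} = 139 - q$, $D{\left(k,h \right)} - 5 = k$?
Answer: $\frac{6798}{31} \approx 219.29$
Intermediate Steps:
$D{\left(k,h \right)} = 5 + k$
$I{\left(W \right)} = \left(2 + W\right)^{2}$
$I{\left(D{\left(2,4 \right)} \right)} + r{\left(\frac{132}{186} \right)} = \left(2 + \left(5 + 2\right)\right)^{2} + \left(139 - \frac{132}{186}\right) = \left(2 + 7\right)^{2} + \left(139 - 132 \cdot \frac{1}{186}\right) = 9^{2} + \left(139 - \frac{22}{31}\right) = 81 + \left(139 - \frac{22}{31}\right) = 81 + \frac{4287}{31} = \frac{6798}{31}$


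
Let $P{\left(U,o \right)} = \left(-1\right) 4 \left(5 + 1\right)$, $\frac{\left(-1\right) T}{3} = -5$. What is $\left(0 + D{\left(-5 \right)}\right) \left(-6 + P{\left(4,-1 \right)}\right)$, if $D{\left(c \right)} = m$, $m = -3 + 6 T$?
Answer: $-2610$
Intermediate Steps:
$T = 15$ ($T = \left(-3\right) \left(-5\right) = 15$)
$m = 87$ ($m = -3 + 6 \cdot 15 = -3 + 90 = 87$)
$P{\left(U,o \right)} = -24$ ($P{\left(U,o \right)} = \left(-4\right) 6 = -24$)
$D{\left(c \right)} = 87$
$\left(0 + D{\left(-5 \right)}\right) \left(-6 + P{\left(4,-1 \right)}\right) = \left(0 + 87\right) \left(-6 - 24\right) = 87 \left(-30\right) = -2610$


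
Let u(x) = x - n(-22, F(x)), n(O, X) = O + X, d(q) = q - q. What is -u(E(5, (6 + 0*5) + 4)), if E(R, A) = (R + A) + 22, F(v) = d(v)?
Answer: -59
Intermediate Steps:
d(q) = 0
F(v) = 0
E(R, A) = 22 + A + R (E(R, A) = (A + R) + 22 = 22 + A + R)
u(x) = 22 + x (u(x) = x - (-22 + 0) = x - 1*(-22) = x + 22 = 22 + x)
-u(E(5, (6 + 0*5) + 4)) = -(22 + (22 + ((6 + 0*5) + 4) + 5)) = -(22 + (22 + ((6 + 0) + 4) + 5)) = -(22 + (22 + (6 + 4) + 5)) = -(22 + (22 + 10 + 5)) = -(22 + 37) = -1*59 = -59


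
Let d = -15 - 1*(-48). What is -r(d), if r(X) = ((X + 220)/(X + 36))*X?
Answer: -121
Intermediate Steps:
d = 33 (d = -15 + 48 = 33)
r(X) = X*(220 + X)/(36 + X) (r(X) = ((220 + X)/(36 + X))*X = X*(220 + X)/(36 + X))
-r(d) = -33*(220 + 33)/(36 + 33) = -33*253/69 = -1*121 = -121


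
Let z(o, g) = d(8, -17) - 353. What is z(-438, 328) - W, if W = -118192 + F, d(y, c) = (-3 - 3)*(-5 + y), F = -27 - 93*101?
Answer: 127241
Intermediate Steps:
F = -9420 (F = -27 - 9393 = -9420)
d(y, c) = 30 - 6*y (d(y, c) = -6*(-5 + y) = 30 - 6*y)
z(o, g) = -371 (z(o, g) = (30 - 6*8) - 353 = (30 - 48) - 353 = -18 - 353 = -371)
W = -127612 (W = -118192 - 9420 = -127612)
z(-438, 328) - W = -371 - 1*(-127612) = -371 + 127612 = 127241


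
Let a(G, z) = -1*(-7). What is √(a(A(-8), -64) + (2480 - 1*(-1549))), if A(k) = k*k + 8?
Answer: 2*√1009 ≈ 63.530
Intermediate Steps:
A(k) = 8 + k² (A(k) = k² + 8 = 8 + k²)
a(G, z) = 7
√(a(A(-8), -64) + (2480 - 1*(-1549))) = √(7 + (2480 - 1*(-1549))) = √(7 + (2480 + 1549)) = √(7 + 4029) = √4036 = 2*√1009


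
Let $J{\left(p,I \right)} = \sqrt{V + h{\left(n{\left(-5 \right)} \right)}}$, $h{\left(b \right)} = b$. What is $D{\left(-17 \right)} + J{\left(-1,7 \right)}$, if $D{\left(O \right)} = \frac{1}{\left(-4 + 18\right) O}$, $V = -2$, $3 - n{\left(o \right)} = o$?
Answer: $- \frac{1}{238} + \sqrt{6} \approx 2.4453$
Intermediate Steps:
$n{\left(o \right)} = 3 - o$
$J{\left(p,I \right)} = \sqrt{6}$ ($J{\left(p,I \right)} = \sqrt{-2 + \left(3 - -5\right)} = \sqrt{-2 + \left(3 + 5\right)} = \sqrt{-2 + 8} = \sqrt{6}$)
$D{\left(O \right)} = \frac{1}{14 O}$
$D{\left(-17 \right)} + J{\left(-1,7 \right)} = \frac{1}{14 \left(-17\right)} + \sqrt{6} = \frac{1}{14} \left(- \frac{1}{17}\right) + \sqrt{6} = - \frac{1}{238} + \sqrt{6}$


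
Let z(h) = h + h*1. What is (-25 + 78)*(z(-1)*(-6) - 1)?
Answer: 583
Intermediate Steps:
z(h) = 2*h (z(h) = h + h = 2*h)
(-25 + 78)*(z(-1)*(-6) - 1) = (-25 + 78)*((2*(-1))*(-6) - 1) = 53*(-2*(-6) - 1) = 53*(12 - 1) = 53*11 = 583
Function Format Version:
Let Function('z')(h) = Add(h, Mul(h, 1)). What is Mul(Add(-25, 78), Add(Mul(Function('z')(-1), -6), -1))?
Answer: 583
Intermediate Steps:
Function('z')(h) = Mul(2, h) (Function('z')(h) = Add(h, h) = Mul(2, h))
Mul(Add(-25, 78), Add(Mul(Function('z')(-1), -6), -1)) = Mul(Add(-25, 78), Add(Mul(Mul(2, -1), -6), -1)) = Mul(53, Add(Mul(-2, -6), -1)) = Mul(53, Add(12, -1)) = Mul(53, 11) = 583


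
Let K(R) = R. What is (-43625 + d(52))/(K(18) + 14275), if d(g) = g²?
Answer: -40921/14293 ≈ -2.8630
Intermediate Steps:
(-43625 + d(52))/(K(18) + 14275) = (-43625 + 52²)/(18 + 14275) = (-43625 + 2704)/14293 = -40921*1/14293 = -40921/14293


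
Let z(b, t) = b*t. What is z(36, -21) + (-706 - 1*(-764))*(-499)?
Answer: -29698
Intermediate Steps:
z(36, -21) + (-706 - 1*(-764))*(-499) = 36*(-21) + (-706 - 1*(-764))*(-499) = -756 + (-706 + 764)*(-499) = -756 + 58*(-499) = -756 - 28942 = -29698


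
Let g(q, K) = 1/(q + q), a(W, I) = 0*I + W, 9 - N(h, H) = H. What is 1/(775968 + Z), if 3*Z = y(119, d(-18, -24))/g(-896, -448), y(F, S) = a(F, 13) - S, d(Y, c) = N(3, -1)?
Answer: 3/2132576 ≈ 1.4068e-6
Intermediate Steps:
N(h, H) = 9 - H
a(W, I) = W (a(W, I) = 0 + W = W)
d(Y, c) = 10 (d(Y, c) = 9 - 1*(-1) = 9 + 1 = 10)
g(q, K) = 1/(2*q)
y(F, S) = F - S
Z = -195328/3 (Z = ((119 - 1*10)/(((½)/(-896))))/3 = ((119 - 10)/(((½)*(-1/896))))/3 = (109/(-1/1792))/3 = (109*(-1792))/3 = (⅓)*(-195328) = -195328/3 ≈ -65109.)
1/(775968 + Z) = 1/(775968 - 195328/3) = 1/(2132576/3) = 3/2132576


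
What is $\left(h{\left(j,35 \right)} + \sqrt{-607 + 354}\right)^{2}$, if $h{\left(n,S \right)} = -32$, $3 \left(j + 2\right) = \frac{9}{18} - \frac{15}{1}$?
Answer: $\left(32 - i \sqrt{253}\right)^{2} \approx 771.0 - 1018.0 i$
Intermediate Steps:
$j = - \frac{41}{6}$ ($j = -2 + \frac{\frac{9}{18} - \frac{15}{1}}{3} = -2 + \frac{9 \cdot \frac{1}{18} - 15}{3} = -2 + \frac{\frac{1}{2} - 15}{3} = -2 + \frac{1}{3} \left(- \frac{29}{2}\right) = -2 - \frac{29}{6} = - \frac{41}{6} \approx -6.8333$)
$\left(h{\left(j,35 \right)} + \sqrt{-607 + 354}\right)^{2} = \left(-32 + \sqrt{-607 + 354}\right)^{2} = \left(-32 + \sqrt{-253}\right)^{2} = \left(-32 + i \sqrt{253}\right)^{2}$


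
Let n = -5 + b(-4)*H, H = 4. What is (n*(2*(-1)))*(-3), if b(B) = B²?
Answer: 354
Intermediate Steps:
n = 59 (n = -5 + (-4)²*4 = -5 + 16*4 = -5 + 64 = 59)
(n*(2*(-1)))*(-3) = (59*(2*(-1)))*(-3) = (59*(-2))*(-3) = -118*(-3) = 354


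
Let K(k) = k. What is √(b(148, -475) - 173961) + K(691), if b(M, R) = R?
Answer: 691 + 2*I*√43609 ≈ 691.0 + 417.66*I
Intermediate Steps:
√(b(148, -475) - 173961) + K(691) = √(-475 - 173961) + 691 = √(-174436) + 691 = 2*I*√43609 + 691 = 691 + 2*I*√43609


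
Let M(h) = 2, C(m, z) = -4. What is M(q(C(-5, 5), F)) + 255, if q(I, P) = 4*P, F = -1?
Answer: 257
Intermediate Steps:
M(q(C(-5, 5), F)) + 255 = 2 + 255 = 257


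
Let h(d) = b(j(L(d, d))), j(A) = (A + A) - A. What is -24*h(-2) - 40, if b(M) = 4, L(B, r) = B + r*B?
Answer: -136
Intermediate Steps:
L(B, r) = B + B*r
j(A) = A (j(A) = 2*A - A = A)
h(d) = 4
-24*h(-2) - 40 = -24*4 - 40 = -96 - 40 = -136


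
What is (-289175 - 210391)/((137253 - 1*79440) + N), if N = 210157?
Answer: -249783/133985 ≈ -1.8643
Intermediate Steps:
(-289175 - 210391)/((137253 - 1*79440) + N) = (-289175 - 210391)/((137253 - 1*79440) + 210157) = -499566/((137253 - 79440) + 210157) = -499566/(57813 + 210157) = -499566/267970 = -499566*1/267970 = -249783/133985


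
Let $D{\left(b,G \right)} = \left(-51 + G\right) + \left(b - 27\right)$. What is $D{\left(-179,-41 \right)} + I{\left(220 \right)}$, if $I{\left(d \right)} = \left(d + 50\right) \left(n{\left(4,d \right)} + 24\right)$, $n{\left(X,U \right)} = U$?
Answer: $65582$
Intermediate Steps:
$D{\left(b,G \right)} = -78 + G + b$ ($D{\left(b,G \right)} = \left(-51 + G\right) + \left(b - 27\right) = \left(-51 + G\right) + \left(-27 + b\right) = -78 + G + b$)
$I{\left(d \right)} = \left(24 + d\right) \left(50 + d\right)$ ($I{\left(d \right)} = \left(d + 50\right) \left(d + 24\right) = \left(50 + d\right) \left(24 + d\right) = \left(24 + d\right) \left(50 + d\right)$)
$D{\left(-179,-41 \right)} + I{\left(220 \right)} = \left(-78 - 41 - 179\right) + \left(1200 + 220^{2} + 74 \cdot 220\right) = -298 + \left(1200 + 48400 + 16280\right) = -298 + 65880 = 65582$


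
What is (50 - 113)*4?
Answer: -252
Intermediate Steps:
(50 - 113)*4 = -63*4 = -252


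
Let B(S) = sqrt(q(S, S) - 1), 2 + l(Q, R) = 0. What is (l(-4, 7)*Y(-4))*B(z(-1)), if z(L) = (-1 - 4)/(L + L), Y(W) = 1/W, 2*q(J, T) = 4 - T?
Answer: I/4 ≈ 0.25*I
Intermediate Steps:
q(J, T) = 2 - T/2 (q(J, T) = (4 - T)/2 = 2 - T/2)
l(Q, R) = -2 (l(Q, R) = -2 + 0 = -2)
Y(W) = 1/W
z(L) = -5/(2*L) (z(L) = -5*1/(2*L) = -5/(2*L))
B(S) = sqrt(1 - S/2) (B(S) = sqrt((2 - S/2) - 1) = sqrt(1 - S/2))
(l(-4, 7)*Y(-4))*B(z(-1)) = (-2/(-4))*(sqrt(4 - (-5)/(-1))/2) = (-2*(-1/4))*(sqrt(4 - (-5)*(-1))/2) = (sqrt(4 - 2*5/2)/2)/2 = (sqrt(4 - 5)/2)/2 = (sqrt(-1)/2)/2 = (I/2)/2 = I/4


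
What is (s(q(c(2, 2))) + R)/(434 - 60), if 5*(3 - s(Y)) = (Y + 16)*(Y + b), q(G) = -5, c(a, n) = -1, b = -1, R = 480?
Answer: 2481/1870 ≈ 1.3267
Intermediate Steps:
s(Y) = 3 - (-1 + Y)*(16 + Y)/5 (s(Y) = 3 - (Y + 16)*(Y - 1)/5 = 3 - (16 + Y)*(-1 + Y)/5 = 3 - (-1 + Y)*(16 + Y)/5)
(s(q(c(2, 2))) + R)/(434 - 60) = ((31/5 - 3*(-5) - ⅕*(-5)²) + 480)/(434 - 60) = ((31/5 + 15 - ⅕*25) + 480)/374 = ((31/5 + 15 - 5) + 480)*(1/374) = (81/5 + 480)*(1/374) = (2481/5)*(1/374) = 2481/1870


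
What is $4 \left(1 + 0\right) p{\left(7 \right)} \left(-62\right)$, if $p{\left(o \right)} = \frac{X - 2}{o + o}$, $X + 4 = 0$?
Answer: $\frac{744}{7} \approx 106.29$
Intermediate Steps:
$X = -4$ ($X = -4 + 0 = -4$)
$p{\left(o \right)} = - \frac{3}{o}$ ($p{\left(o \right)} = \frac{-4 - 2}{o + o} = - \frac{6}{2 o} = - 6 \frac{1}{2 o} = - \frac{3}{o}$)
$4 \left(1 + 0\right) p{\left(7 \right)} \left(-62\right) = 4 \left(1 + 0\right) \left(- \frac{3}{7}\right) \left(-62\right) = 4 \cdot 1 \left(\left(-3\right) \frac{1}{7}\right) \left(-62\right) = 4 \left(- \frac{3}{7}\right) \left(-62\right) = \left(- \frac{12}{7}\right) \left(-62\right) = \frac{744}{7}$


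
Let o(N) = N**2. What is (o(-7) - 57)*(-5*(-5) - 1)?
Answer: -192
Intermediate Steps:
(o(-7) - 57)*(-5*(-5) - 1) = ((-7)**2 - 57)*(-5*(-5) - 1) = (49 - 57)*(25 - 1) = -8*24 = -192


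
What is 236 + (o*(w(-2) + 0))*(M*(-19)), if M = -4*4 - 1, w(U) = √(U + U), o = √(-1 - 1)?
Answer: 236 - 646*√2 ≈ -677.58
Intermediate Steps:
o = I*√2 (o = √(-2) = I*√2 ≈ 1.4142*I)
w(U) = √2*√U (w(U) = √(2*U) = √2*√U)
M = -17 (M = -16 - 1 = -17)
236 + (o*(w(-2) + 0))*(M*(-19)) = 236 + ((I*√2)*(√2*√(-2) + 0))*(-17*(-19)) = 236 + ((I*√2)*(√2*(I*√2) + 0))*323 = 236 + ((I*√2)*(2*I + 0))*323 = 236 + ((I*√2)*(2*I))*323 = 236 - 2*√2*323 = 236 - 646*√2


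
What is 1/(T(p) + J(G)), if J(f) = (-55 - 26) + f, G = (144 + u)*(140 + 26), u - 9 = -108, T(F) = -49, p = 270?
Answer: 1/7340 ≈ 0.00013624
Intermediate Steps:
u = -99 (u = 9 - 108 = -99)
G = 7470 (G = (144 - 99)*(140 + 26) = 45*166 = 7470)
J(f) = -81 + f
1/(T(p) + J(G)) = 1/(-49 + (-81 + 7470)) = 1/(-49 + 7389) = 1/7340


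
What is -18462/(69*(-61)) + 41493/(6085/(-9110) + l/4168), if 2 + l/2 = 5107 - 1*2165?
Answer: 55265321882300/989273539 ≈ 55865.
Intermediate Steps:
l = 5880 (l = -4 + 2*(5107 - 1*2165) = -4 + 2*(5107 - 2165) = -4 + 2*2942 = -4 + 5884 = 5880)
-18462/(69*(-61)) + 41493/(6085/(-9110) + l/4168) = -18462/(69*(-61)) + 41493/(6085/(-9110) + 5880/4168) = -18462/(-4209) + 41493/(6085*(-1/9110) + 5880*(1/4168)) = -18462*(-1/4209) + 41493/(-1217/1822 + 735/521) = 6154/1403 + 41493/(705113/949262) = 6154/1403 + 41493*(949262/705113) = 6154/1403 + 39387728166/705113 = 55265321882300/989273539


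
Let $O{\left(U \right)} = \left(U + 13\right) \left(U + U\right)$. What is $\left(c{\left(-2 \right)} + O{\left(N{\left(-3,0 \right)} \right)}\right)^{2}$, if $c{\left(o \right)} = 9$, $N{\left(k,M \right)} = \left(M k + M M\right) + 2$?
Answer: $4761$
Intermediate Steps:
$N{\left(k,M \right)} = 2 + M^{2} + M k$ ($N{\left(k,M \right)} = \left(M k + M^{2}\right) + 2 = \left(M^{2} + M k\right) + 2 = 2 + M^{2} + M k$)
$O{\left(U \right)} = 2 U \left(13 + U\right)$ ($O{\left(U \right)} = \left(13 + U\right) 2 U = 2 U \left(13 + U\right)$)
$\left(c{\left(-2 \right)} + O{\left(N{\left(-3,0 \right)} \right)}\right)^{2} = \left(9 + 2 \left(2 + 0^{2} + 0 \left(-3\right)\right) \left(13 + \left(2 + 0^{2} + 0 \left(-3\right)\right)\right)\right)^{2} = \left(9 + 2 \left(2 + 0 + 0\right) \left(13 + \left(2 + 0 + 0\right)\right)\right)^{2} = \left(9 + 2 \cdot 2 \left(13 + 2\right)\right)^{2} = \left(9 + 2 \cdot 2 \cdot 15\right)^{2} = \left(9 + 60\right)^{2} = 69^{2} = 4761$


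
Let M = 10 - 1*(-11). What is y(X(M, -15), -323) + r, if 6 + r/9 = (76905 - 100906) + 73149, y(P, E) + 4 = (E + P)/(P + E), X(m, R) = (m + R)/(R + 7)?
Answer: 442275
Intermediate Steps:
M = 21 (M = 10 + 11 = 21)
X(m, R) = (R + m)/(7 + R)
y(P, E) = -3 (y(P, E) = -4 + (E + P)/(P + E) = -4 + (E + P)/(E + P) = -4 + 1 = -3)
r = 442278 (r = -54 + 9*((76905 - 100906) + 73149) = -54 + 9*(-24001 + 73149) = -54 + 9*49148 = -54 + 442332 = 442278)
y(X(M, -15), -323) + r = -3 + 442278 = 442275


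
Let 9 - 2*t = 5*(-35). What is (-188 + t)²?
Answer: 9216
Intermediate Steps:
t = 92 (t = 9/2 - 5*(-35)/2 = 9/2 - ½*(-175) = 9/2 + 175/2 = 92)
(-188 + t)² = (-188 + 92)² = (-96)² = 9216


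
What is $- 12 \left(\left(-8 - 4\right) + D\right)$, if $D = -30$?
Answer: $504$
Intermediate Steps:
$- 12 \left(\left(-8 - 4\right) + D\right) = - 12 \left(\left(-8 - 4\right) - 30\right) = - 12 \left(-12 - 30\right) = \left(-12\right) \left(-42\right) = 504$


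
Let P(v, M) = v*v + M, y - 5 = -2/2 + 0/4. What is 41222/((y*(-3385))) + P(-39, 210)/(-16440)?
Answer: -11685457/3709960 ≈ -3.1498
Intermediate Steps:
y = 4 (y = 5 + (-2/2 + 0/4) = 5 + (-2*1/2 + 0*(1/4)) = 5 + (-1 + 0) = 5 - 1 = 4)
P(v, M) = M + v**2 (P(v, M) = v**2 + M = M + v**2)
41222/((y*(-3385))) + P(-39, 210)/(-16440) = 41222/((4*(-3385))) + (210 + (-39)**2)/(-16440) = 41222/(-13540) + (210 + 1521)*(-1/16440) = 41222*(-1/13540) + 1731*(-1/16440) = -20611/6770 - 577/5480 = -11685457/3709960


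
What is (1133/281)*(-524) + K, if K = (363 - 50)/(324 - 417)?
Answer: -55301309/26133 ≈ -2116.1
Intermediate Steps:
K = -313/93 (K = 313/(-93) = 313*(-1/93) = -313/93 ≈ -3.3656)
(1133/281)*(-524) + K = (1133/281)*(-524) - 313/93 = -593692/281 - 313/93 = -55301309/26133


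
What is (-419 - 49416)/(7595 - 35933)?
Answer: 49835/28338 ≈ 1.7586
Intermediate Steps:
(-419 - 49416)/(7595 - 35933) = -49835/(-28338) = -49835*(-1/28338) = 49835/28338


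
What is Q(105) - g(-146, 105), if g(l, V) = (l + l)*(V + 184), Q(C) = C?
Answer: 84493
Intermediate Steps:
g(l, V) = 2*l*(184 + V) (g(l, V) = (2*l)*(184 + V) = 2*l*(184 + V))
Q(105) - g(-146, 105) = 105 - 2*(-146)*(184 + 105) = 105 - 2*(-146)*289 = 105 - 1*(-84388) = 105 + 84388 = 84493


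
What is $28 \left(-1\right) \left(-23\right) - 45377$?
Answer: $-44733$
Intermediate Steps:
$28 \left(-1\right) \left(-23\right) - 45377 = \left(-28\right) \left(-23\right) - 45377 = 644 - 45377 = -44733$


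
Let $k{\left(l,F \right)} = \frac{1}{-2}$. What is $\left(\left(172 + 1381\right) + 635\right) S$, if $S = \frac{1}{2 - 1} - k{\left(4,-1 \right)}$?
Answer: $3282$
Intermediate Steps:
$k{\left(l,F \right)} = - \frac{1}{2}$
$S = \frac{3}{2}$ ($S = \frac{1}{2 - 1} - - \frac{1}{2} = 1^{-1} + \frac{1}{2} = 1 + \frac{1}{2} = \frac{3}{2} \approx 1.5$)
$\left(\left(172 + 1381\right) + 635\right) S = \left(\left(172 + 1381\right) + 635\right) \frac{3}{2} = \left(1553 + 635\right) \frac{3}{2} = 2188 \cdot \frac{3}{2} = 3282$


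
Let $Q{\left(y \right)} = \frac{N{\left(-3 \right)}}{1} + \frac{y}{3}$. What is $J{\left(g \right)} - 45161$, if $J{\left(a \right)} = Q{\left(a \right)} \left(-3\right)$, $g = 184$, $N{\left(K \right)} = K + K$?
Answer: $-45327$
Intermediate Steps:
$N{\left(K \right)} = 2 K$
$Q{\left(y \right)} = -6 + \frac{y}{3}$ ($Q{\left(y \right)} = \frac{2 \left(-3\right)}{1} + \frac{y}{3} = \left(-6\right) 1 + y \frac{1}{3} = -6 + \frac{y}{3}$)
$J{\left(a \right)} = 18 - a$ ($J{\left(a \right)} = \left(-6 + \frac{a}{3}\right) \left(-3\right) = 18 - a$)
$J{\left(g \right)} - 45161 = \left(18 - 184\right) - 45161 = -166 - 45161 = -45327$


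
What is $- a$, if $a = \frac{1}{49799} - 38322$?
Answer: $\frac{1908397277}{49799} \approx 38322.0$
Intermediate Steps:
$a = - \frac{1908397277}{49799}$ ($a = \frac{1}{49799} - 38322 = - \frac{1908397277}{49799} \approx -38322.0$)
$- a = \left(-1\right) \left(- \frac{1908397277}{49799}\right) = \frac{1908397277}{49799}$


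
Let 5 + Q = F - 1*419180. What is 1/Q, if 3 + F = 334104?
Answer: -1/85084 ≈ -1.1753e-5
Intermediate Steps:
F = 334101 (F = -3 + 334104 = 334101)
Q = -85084 (Q = -5 + (334101 - 1*419180) = -5 + (334101 - 419180) = -5 - 85079 = -85084)
1/Q = 1/(-85084) = -1/85084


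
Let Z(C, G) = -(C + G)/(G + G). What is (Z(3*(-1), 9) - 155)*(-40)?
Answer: 18640/3 ≈ 6213.3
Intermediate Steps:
Z(C, G) = -(C + G)/(2*G)
(Z(3*(-1), 9) - 155)*(-40) = ((½)*(-3*(-1) - 1*9)/9 - 155)*(-40) = ((½)*(⅑)*(-1*(-3) - 9) - 155)*(-40) = ((½)*(⅑)*(3 - 9) - 155)*(-40) = ((½)*(⅑)*(-6) - 155)*(-40) = (-⅓ - 155)*(-40) = -466/3*(-40) = 18640/3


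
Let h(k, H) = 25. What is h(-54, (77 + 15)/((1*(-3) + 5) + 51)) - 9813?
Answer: -9788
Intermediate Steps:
h(-54, (77 + 15)/((1*(-3) + 5) + 51)) - 9813 = 25 - 9813 = -9788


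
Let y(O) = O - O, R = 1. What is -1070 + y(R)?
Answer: -1070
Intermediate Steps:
y(O) = 0
-1070 + y(R) = -1070 + 0 = -1070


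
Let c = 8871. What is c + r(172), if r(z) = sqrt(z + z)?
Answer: 8871 + 2*sqrt(86) ≈ 8889.5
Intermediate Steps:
r(z) = sqrt(2)*sqrt(z) (r(z) = sqrt(2*z) = sqrt(2)*sqrt(z))
c + r(172) = 8871 + sqrt(2)*sqrt(172) = 8871 + sqrt(2)*(2*sqrt(43)) = 8871 + 2*sqrt(86)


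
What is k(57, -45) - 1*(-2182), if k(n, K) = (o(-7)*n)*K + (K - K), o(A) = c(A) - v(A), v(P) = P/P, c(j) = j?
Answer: 22702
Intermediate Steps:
v(P) = 1
o(A) = -1 + A (o(A) = A - 1*1 = A - 1 = -1 + A)
k(n, K) = -8*K*n (k(n, K) = ((-1 - 7)*n)*K + (K - K) = (-8*n)*K + 0 = -8*K*n + 0 = -8*K*n)
k(57, -45) - 1*(-2182) = -8*(-45)*57 - 1*(-2182) = 20520 + 2182 = 22702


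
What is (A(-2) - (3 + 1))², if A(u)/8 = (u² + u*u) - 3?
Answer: 1296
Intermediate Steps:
A(u) = -24 + 16*u² (A(u) = 8*((u² + u*u) - 3) = 8*((u² + u²) - 3) = 8*(2*u² - 3) = 8*(-3 + 2*u²) = -24 + 16*u²)
(A(-2) - (3 + 1))² = ((-24 + 16*(-2)²) - (3 + 1))² = ((-24 + 16*4) - 1*4)² = ((-24 + 64) - 4)² = (40 - 4)² = 36² = 1296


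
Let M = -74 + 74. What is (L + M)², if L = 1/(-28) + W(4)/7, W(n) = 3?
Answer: 121/784 ≈ 0.15434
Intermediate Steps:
M = 0
L = 11/28 (L = 1/(-28) + 3/7 = 1*(-1/28) + 3*(⅐) = -1/28 + 3/7 = 11/28 ≈ 0.39286)
(L + M)² = (11/28 + 0)² = (11/28)² = 121/784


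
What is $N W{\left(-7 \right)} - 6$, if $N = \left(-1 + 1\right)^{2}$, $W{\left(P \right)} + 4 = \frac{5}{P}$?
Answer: $-6$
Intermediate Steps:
$W{\left(P \right)} = -4 + \frac{5}{P}$
$N = 0$ ($N = 0^{2} = 0$)
$N W{\left(-7 \right)} - 6 = 0 \left(-4 + \frac{5}{-7}\right) - 6 = 0 \left(-4 + 5 \left(- \frac{1}{7}\right)\right) - 6 = 0 \left(-4 - \frac{5}{7}\right) - 6 = 0 \left(- \frac{33}{7}\right) - 6 = 0 - 6 = -6$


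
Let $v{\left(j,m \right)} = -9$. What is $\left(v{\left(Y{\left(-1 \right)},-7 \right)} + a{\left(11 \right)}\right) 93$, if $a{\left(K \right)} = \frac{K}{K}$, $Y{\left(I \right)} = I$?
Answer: $-744$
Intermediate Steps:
$a{\left(K \right)} = 1$
$\left(v{\left(Y{\left(-1 \right)},-7 \right)} + a{\left(11 \right)}\right) 93 = \left(-9 + 1\right) 93 = \left(-8\right) 93 = -744$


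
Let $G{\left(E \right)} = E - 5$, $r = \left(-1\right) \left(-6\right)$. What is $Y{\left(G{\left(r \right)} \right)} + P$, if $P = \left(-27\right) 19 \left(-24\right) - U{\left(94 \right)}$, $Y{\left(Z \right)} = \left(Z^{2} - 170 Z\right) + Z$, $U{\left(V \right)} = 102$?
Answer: $12042$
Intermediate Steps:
$r = 6$
$G{\left(E \right)} = -5 + E$
$Y{\left(Z \right)} = Z^{2} - 169 Z$
$P = 12210$ ($P = \left(-27\right) 19 \left(-24\right) - 102 = \left(-513\right) \left(-24\right) - 102 = 12312 - 102 = 12210$)
$Y{\left(G{\left(r \right)} \right)} + P = \left(-5 + 6\right) \left(-169 + \left(-5 + 6\right)\right) + 12210 = 1 \left(-169 + 1\right) + 12210 = 1 \left(-168\right) + 12210 = -168 + 12210 = 12042$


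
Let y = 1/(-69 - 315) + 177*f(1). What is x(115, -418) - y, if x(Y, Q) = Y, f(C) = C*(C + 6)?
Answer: -431615/384 ≈ -1124.0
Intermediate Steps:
f(C) = C*(6 + C)
y = 475775/384 (y = 1/(-69 - 315) + 177*(1*(6 + 1)) = 1/(-384) + 177*(1*7) = -1/384 + 177*7 = -1/384 + 1239 = 475775/384 ≈ 1239.0)
x(115, -418) - y = 115 - 1*475775/384 = 115 - 475775/384 = -431615/384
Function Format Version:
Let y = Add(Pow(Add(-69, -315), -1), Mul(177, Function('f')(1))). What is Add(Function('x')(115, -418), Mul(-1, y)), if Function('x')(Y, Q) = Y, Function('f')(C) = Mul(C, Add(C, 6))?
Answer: Rational(-431615, 384) ≈ -1124.0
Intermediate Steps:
Function('f')(C) = Mul(C, Add(6, C))
y = Rational(475775, 384) (y = Add(Pow(Add(-69, -315), -1), Mul(177, Mul(1, Add(6, 1)))) = Add(Pow(-384, -1), Mul(177, Mul(1, 7))) = Add(Rational(-1, 384), Mul(177, 7)) = Add(Rational(-1, 384), 1239) = Rational(475775, 384) ≈ 1239.0)
Add(Function('x')(115, -418), Mul(-1, y)) = Add(115, Mul(-1, Rational(475775, 384))) = Add(115, Rational(-475775, 384)) = Rational(-431615, 384)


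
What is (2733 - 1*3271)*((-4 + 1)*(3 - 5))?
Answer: -3228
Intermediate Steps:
(2733 - 1*3271)*((-4 + 1)*(3 - 5)) = (2733 - 3271)*(-3*(-2)) = -538*6 = -3228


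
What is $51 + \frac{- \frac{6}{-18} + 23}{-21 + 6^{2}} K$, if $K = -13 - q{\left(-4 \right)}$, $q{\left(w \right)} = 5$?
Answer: $23$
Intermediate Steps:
$K = -18$ ($K = -13 - 5 = -18$)
$51 + \frac{- \frac{6}{-18} + 23}{-21 + 6^{2}} K = 51 + \frac{- \frac{6}{-18} + 23}{-21 + 6^{2}} \left(-18\right) = 51 + \frac{\left(-6\right) \left(- \frac{1}{18}\right) + 23}{-21 + 36} \left(-18\right) = 51 + \frac{\frac{1}{3} + 23}{15} \left(-18\right) = 51 + \frac{70}{3} \cdot \frac{1}{15} \left(-18\right) = 51 + \frac{14}{9} \left(-18\right) = 51 - 28 = 23$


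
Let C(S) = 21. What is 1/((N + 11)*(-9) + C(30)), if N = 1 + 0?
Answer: -1/87 ≈ -0.011494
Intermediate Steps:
N = 1
1/((N + 11)*(-9) + C(30)) = 1/((1 + 11)*(-9) + 21) = 1/(12*(-9) + 21) = 1/(-108 + 21) = 1/(-87) = -1/87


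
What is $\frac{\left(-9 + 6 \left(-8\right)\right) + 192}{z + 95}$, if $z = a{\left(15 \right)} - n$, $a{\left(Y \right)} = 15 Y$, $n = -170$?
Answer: $\frac{27}{98} \approx 0.27551$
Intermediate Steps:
$z = 395$ ($z = 15 \cdot 15 - -170 = 225 + 170 = 395$)
$\frac{\left(-9 + 6 \left(-8\right)\right) + 192}{z + 95} = \frac{\left(-9 + 6 \left(-8\right)\right) + 192}{395 + 95} = \frac{\left(-9 - 48\right) + 192}{490} = \left(-57 + 192\right) \frac{1}{490} = 135 \cdot \frac{1}{490} = \frac{27}{98}$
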